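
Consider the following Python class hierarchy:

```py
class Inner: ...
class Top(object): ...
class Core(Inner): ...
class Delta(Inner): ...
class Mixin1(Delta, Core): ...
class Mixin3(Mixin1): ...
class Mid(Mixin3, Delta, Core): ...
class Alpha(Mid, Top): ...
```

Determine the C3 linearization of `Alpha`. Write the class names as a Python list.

[Alpha, Mid, Mixin3, Mixin1, Delta, Core, Inner, Top, object]

L[Alpha] = Alpha + merge(L[Mid], L[Top], [Mid Top])
  take Mid:  [Mid Mixin3 Mixin1 Delta Core Inner object] + [Top object] + [Mid Top]
  take Mixin3:  [Mixin3 Mixin1 Delta Core Inner object] + [Top object] + [Top]
  take Mixin1:  [Mixin1 Delta Core Inner object] + [Top object] + [Top]
  take Delta:  [Delta Core Inner object] + [Top object] + [Top]
  take Core:  [Core Inner object] + [Top object] + [Top]
  take Inner:  [Inner object] + [Top object] + [Top]
  take Top:  [object] + [Top object] + [Top]
  take object:  [object] + [object]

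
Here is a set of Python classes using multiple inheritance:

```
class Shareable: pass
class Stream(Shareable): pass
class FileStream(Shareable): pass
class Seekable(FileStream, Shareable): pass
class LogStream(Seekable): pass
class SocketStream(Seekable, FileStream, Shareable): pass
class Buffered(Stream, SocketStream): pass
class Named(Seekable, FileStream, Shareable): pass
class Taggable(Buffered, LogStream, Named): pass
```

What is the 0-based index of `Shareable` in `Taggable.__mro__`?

L[Taggable] = Taggable + merge(L[Buffered], L[LogStream], L[Named], [Buffered LogStream Named])
  take Buffered:  [Buffered Stream SocketStream Seekable FileStream Shareable object] + [LogStream Seekable FileStream Shareable object] + [Named Seekable FileStream Shareable object] + [Buffered LogStream Named]
  take Stream:  [Stream SocketStream Seekable FileStream Shareable object] + [LogStream Seekable FileStream Shareable object] + [Named Seekable FileStream Shareable object] + [LogStream Named]
  take SocketStream:  [SocketStream Seekable FileStream Shareable object] + [LogStream Seekable FileStream Shareable object] + [Named Seekable FileStream Shareable object] + [LogStream Named]
  take LogStream:  [Seekable FileStream Shareable object] + [LogStream Seekable FileStream Shareable object] + [Named Seekable FileStream Shareable object] + [LogStream Named]
  take Named:  [Seekable FileStream Shareable object] + [Seekable FileStream Shareable object] + [Named Seekable FileStream Shareable object] + [Named]
  take Seekable:  [Seekable FileStream Shareable object] + [Seekable FileStream Shareable object] + [Seekable FileStream Shareable object]
  take FileStream:  [FileStream Shareable object] + [FileStream Shareable object] + [FileStream Shareable object]
  take Shareable:  [Shareable object] + [Shareable object] + [Shareable object]
  take object:  [object] + [object] + [object]
MRO: Taggable Buffered Stream SocketStream LogStream Named Seekable FileStream Shareable object
Shareable sits at index 8.

8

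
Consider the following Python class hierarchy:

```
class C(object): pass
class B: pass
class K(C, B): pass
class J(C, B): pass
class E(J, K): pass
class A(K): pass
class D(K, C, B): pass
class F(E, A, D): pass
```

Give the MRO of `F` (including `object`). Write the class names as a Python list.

[F, E, J, A, D, K, C, B, object]

L[F] = F + merge(L[E], L[A], L[D], [E A D])
  take E:  [E J K C B object] + [A K C B object] + [D K C B object] + [E A D]
  take J:  [J K C B object] + [A K C B object] + [D K C B object] + [A D]
  take A:  [K C B object] + [A K C B object] + [D K C B object] + [A D]
  take D:  [K C B object] + [K C B object] + [D K C B object] + [D]
  take K:  [K C B object] + [K C B object] + [K C B object]
  take C:  [C B object] + [C B object] + [C B object]
  take B:  [B object] + [B object] + [B object]
  take object:  [object] + [object] + [object]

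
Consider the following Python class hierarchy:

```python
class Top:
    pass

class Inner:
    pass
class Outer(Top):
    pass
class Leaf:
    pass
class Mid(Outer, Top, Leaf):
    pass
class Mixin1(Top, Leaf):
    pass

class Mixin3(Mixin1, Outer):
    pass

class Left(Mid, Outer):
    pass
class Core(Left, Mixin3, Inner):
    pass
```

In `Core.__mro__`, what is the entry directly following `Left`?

L[Core] = Core + merge(L[Left], L[Mixin3], L[Inner], [Left Mixin3 Inner])
  take Left:  [Left Mid Outer Top Leaf object] + [Mixin3 Mixin1 Outer Top Leaf object] + [Inner object] + [Left Mixin3 Inner]
  take Mid:  [Mid Outer Top Leaf object] + [Mixin3 Mixin1 Outer Top Leaf object] + [Inner object] + [Mixin3 Inner]
  take Mixin3:  [Outer Top Leaf object] + [Mixin3 Mixin1 Outer Top Leaf object] + [Inner object] + [Mixin3 Inner]
  take Mixin1:  [Outer Top Leaf object] + [Mixin1 Outer Top Leaf object] + [Inner object] + [Inner]
  take Outer:  [Outer Top Leaf object] + [Outer Top Leaf object] + [Inner object] + [Inner]
  take Top:  [Top Leaf object] + [Top Leaf object] + [Inner object] + [Inner]
  take Leaf:  [Leaf object] + [Leaf object] + [Inner object] + [Inner]
  take Inner:  [object] + [object] + [Inner object] + [Inner]
  take object:  [object] + [object] + [object]
MRO: Core Left Mid Mixin3 Mixin1 Outer Top Leaf Inner object
Left is at position 1; next is Mid.

Mid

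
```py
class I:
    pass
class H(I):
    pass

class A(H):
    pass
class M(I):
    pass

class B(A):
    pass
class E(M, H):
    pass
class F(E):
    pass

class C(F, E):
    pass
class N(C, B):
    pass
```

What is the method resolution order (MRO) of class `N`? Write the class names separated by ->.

N -> C -> F -> E -> M -> B -> A -> H -> I -> object

L[N] = N + merge(L[C], L[B], [C B])
  take C:  [C F E M H I object] + [B A H I object] + [C B]
  take F:  [F E M H I object] + [B A H I object] + [B]
  take E:  [E M H I object] + [B A H I object] + [B]
  take M:  [M H I object] + [B A H I object] + [B]
  take B:  [H I object] + [B A H I object] + [B]
  take A:  [H I object] + [A H I object]
  take H:  [H I object] + [H I object]
  take I:  [I object] + [I object]
  take object:  [object] + [object]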